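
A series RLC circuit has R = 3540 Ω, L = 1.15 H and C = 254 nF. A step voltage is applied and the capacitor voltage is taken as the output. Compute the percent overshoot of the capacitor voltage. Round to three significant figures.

For a series RLC circuit (capacitor voltage as output), ω_n = 1/√(LC) = 1/√(1.15 H · 254 nF) = 1850 rad/s.
ζ = (R/2)·√(C/L) = (3540/2)·√(254 nF/1.15 H) = 0.832.
%OS = 100 e^{−πζ/√(1−ζ²)} with ζ = 0.832 gives 0.902%.

%OS ≈ 0.902%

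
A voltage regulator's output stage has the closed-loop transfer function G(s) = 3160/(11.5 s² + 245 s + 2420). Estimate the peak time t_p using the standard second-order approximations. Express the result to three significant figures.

Dividing through by 11.5: denominator becomes s² + 21.30 s + 210.4.
So ω_n = √210.4 = 14.5 rad/s and ζ = 21.30/(2·14.5) = 0.734.
ω_d = 14.5·√(1 − 0.734²) = 9.85 rad/s. t_p = π/ω_d = 0.319 s.

t_p ≈ 0.319 s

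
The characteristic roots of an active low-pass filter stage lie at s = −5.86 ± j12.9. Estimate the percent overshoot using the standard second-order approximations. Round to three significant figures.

The poles are at −σ ± jω_d with σ = 5.86 and ω_d = 12.9, so ω_n = √(σ²+ω_d²) = 14.2 rad/s and ζ = σ/ω_n = 0.414.
%OS = 100 e^{−πζ/√(1−ζ²)} with ζ = 0.414 gives 24.0%.

%OS ≈ 24.0%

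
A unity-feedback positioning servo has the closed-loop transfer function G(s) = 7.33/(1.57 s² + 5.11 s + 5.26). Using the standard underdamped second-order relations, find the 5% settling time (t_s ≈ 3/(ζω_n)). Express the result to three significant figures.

Dividing through by 1.57: denominator becomes s² + 3.255 s + 3.350.
So ω_n = √3.350 = 1.83 rad/s and ζ = 3.255/(2·1.83) = 0.889.
t_s ≈ 3/(ζω_n) = 1.84 s.

t_s ≈ 1.84 s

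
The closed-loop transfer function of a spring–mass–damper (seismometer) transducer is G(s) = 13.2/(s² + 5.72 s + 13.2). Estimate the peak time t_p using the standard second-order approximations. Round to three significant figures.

t_p ≈ 1.40 s

Comparing the denominator to s² + 2ζω_n s + ω_n²: ω_n = √13.2 = 3.63 rad/s, and 2ζω_n = 5.72 so ζ = 5.72/(2·3.63) = 0.787.
ω_d = 3.63·√(1 − 0.787²) = 2.24 rad/s. Then t_p = π/ω_d = 1.40 s.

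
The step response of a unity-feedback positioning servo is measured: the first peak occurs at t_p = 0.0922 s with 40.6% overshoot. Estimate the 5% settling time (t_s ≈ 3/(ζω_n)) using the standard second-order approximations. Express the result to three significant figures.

t_s ≈ 0.307 s

From the overshoot, ζ = −ln(OS)/√(π²+ln²(OS)) = 0.276.
From t_p = π/ω_d, ω_d = π/0.0922 = 34.1 rad/s, so ω_n = ω_d/√(1−ζ²) = 35.4 rad/s.
t_s ≈ 3/(ζω_n) = 3/(0.276·35.4) = 0.307 s.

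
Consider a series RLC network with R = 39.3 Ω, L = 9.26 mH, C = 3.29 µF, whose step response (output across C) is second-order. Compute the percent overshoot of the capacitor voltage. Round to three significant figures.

For a series RLC circuit (capacitor voltage as output), ω_n = 1/√(LC) = 1/√(9.26 mH · 3.29 µF) = 5730 rad/s.
ζ = (R/2)·√(C/L) = (39.3/2)·√(3.29 µF/9.26 mH) = 0.370.
Overshoot: exp(−π·0.370/√(1−0.370²)) = 0.286, i.e. 28.6%.

%OS ≈ 28.6%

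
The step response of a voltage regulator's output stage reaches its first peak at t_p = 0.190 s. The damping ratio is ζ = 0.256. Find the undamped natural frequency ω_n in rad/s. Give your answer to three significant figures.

ω_n ≈ 17.1 rad/s

Peak time t_p = π/ω_d, so ω_d = π/t_p = π/0.190 = 16.5 rad/s.
ω_n = ω_d/√(1−ζ²) = 16.5/√0.934 = 17.1 rad/s.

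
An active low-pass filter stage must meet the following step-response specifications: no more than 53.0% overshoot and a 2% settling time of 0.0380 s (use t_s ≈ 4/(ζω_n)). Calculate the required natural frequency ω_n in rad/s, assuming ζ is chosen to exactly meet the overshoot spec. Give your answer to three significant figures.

From %OS = 100·exp(−πζ/√(1−ζ²)), invert to get ζ = −ln(OS)/√(π² + ln²(OS)) with OS = 0.530.
−ln 0.530 = 0.6349, so ζ = 0.6349/√(π² + 0.4031) = 0.198.
Then ω_n = 4/(ζ t_s) = 4/(0.198 × 0.0380) = 531 rad/s.

ω_n ≈ 531 rad/s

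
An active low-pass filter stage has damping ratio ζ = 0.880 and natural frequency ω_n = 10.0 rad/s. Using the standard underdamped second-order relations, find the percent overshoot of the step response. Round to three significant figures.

%OS ≈ 0.297%

For an underdamped second-order system, %OS = 100·exp(−πζ/√(1−ζ²)).
πζ/√(1−ζ²) = π·0.880/√(1−0.774) = 5.821, so %OS = 100·e^(−5.821) = 0.297%.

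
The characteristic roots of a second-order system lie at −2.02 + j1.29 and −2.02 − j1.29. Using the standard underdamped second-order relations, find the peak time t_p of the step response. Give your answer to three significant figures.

t_p = π/ω_d with ω_d = 1.29 (the imaginary part), so t_p = 2.44 s.

t_p ≈ 2.44 s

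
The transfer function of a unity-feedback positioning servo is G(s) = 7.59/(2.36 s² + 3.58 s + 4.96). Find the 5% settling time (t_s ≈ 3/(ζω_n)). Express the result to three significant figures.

t_s ≈ 3.96 s

Dividing through by 2.36: denominator becomes s² + 1.517 s + 2.102.
So ω_n = √2.102 = 1.45 rad/s and ζ = 1.517/(2·1.45) = 0.523.
t_s ≈ 3/(ζω_n) = 3.96 s.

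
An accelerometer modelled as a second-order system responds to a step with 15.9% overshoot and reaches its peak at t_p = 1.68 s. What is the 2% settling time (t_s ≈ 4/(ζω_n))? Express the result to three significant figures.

From the overshoot, ζ = −ln(OS)/√(π²+ln²(OS)) = 0.505.
From t_p = π/ω_d, ω_d = π/1.68 = 1.87 rad/s, so ω_n = ω_d/√(1−ζ²) = 2.17 rad/s.
t_s ≈ 4/(ζω_n) = 4/(0.505·2.17) = 3.65 s.

t_s ≈ 3.65 s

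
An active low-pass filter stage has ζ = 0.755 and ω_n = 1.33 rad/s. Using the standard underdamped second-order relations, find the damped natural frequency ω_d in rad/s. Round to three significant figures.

ω_d ≈ 0.872 rad/s

ω_d = ω_n√(1−ζ²) = 1.33·√0.430 = 0.872 rad/s.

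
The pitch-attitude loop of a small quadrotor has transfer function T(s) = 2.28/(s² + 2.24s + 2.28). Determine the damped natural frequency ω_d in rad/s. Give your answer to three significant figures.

Comparing the denominator to s² + 2ζω_n s + ω_n²: ω_n = √2.28 = 1.51 rad/s, and 2ζω_n = 2.24 so ζ = 2.24/(2·1.51) = 0.742.
ω_d = 1.51·√(1 − 0.742²) = 1.01 rad/s.

ω_d ≈ 1.01 rad/s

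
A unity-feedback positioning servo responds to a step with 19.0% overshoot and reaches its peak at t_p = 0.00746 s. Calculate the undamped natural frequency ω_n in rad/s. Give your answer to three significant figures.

The overshoot fixes ζ = −ln(OS)/√(π²+ln²(OS)) = 0.467.
t_p = π/ω_d ⇒ ω_d = 421 rad/s; then ω_n = ω_d/√(1−ζ²) = 476 rad/s.

ω_n ≈ 476 rad/s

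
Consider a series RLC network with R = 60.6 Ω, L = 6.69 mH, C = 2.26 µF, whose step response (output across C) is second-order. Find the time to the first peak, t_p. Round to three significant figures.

t_p ≈ 0.000465 s

For a series RLC circuit (capacitor voltage as output), ω_n = 1/√(LC) = 1/√(6.69 mH · 2.26 µF) = 8130 rad/s.
ζ = (R/2)·√(C/L) = (60.6/2)·√(2.26 µF/6.69 mH) = 0.557.
The damped frequency ω_d = ω_n√(1−ζ²) = 6750 rad/s. t_p = π/ω_d = 0.000465 s.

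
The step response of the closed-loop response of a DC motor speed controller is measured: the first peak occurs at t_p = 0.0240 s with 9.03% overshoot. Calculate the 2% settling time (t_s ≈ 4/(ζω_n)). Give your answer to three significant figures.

t_s ≈ 0.0399 s

From the overshoot, ζ = −ln(OS)/√(π²+ln²(OS)) = 0.608.
t_p = π/ω_d ⇒ ω_d = 131 rad/s; then ω_n = ω_d/√(1−ζ²) = 165 rad/s.
t_s ≈ 4/(ζω_n) = 4/(0.608·165) = 0.0399 s.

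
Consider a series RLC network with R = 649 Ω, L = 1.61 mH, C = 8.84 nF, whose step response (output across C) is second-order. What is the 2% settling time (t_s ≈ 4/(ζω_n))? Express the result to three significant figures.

t_s ≈ 0.0000198 s

For a series RLC circuit (capacitor voltage as output), ω_n = 1/√(LC) = 1/√(1.61 mH · 8.84 nF) = 265000 rad/s.
ζ = (R/2)·√(C/L) = (649/2)·√(8.84 nF/1.61 mH) = 0.760.
t_s ≈ 4/(ζω_n) = 0.0000198 s.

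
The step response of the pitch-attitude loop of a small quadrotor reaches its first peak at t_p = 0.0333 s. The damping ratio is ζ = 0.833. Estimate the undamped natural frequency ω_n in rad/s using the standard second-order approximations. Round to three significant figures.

Peak time t_p = π/ω_d, so ω_d = π/t_p = π/0.0333 = 94.3 rad/s.
ω_n = ω_d/√(1−ζ²) = 94.3/√0.306 = 171 rad/s.

ω_n ≈ 171 rad/s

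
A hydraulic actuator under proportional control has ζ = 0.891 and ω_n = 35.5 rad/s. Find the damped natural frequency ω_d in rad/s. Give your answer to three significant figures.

ω_d ≈ 16.1 rad/s

ω_d = ω_n√(1−ζ²) = 35.5·√0.206 = 16.1 rad/s.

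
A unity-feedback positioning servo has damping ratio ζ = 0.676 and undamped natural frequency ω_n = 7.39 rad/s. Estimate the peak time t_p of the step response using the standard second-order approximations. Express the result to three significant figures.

The damped frequency is ω_d = ω_n√(1−ζ²) = 7.39·√(1−0.457) = 5.45 rad/s.
Peak time t_p = π/ω_d = π/5.45 = 0.577 s.

t_p ≈ 0.577 s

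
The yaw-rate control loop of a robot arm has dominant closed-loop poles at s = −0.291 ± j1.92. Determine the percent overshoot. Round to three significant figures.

%OS ≈ 62.1%

The poles are at −σ ± jω_d with σ = 0.291 and ω_d = 1.92, so ω_n = √(σ²+ω_d²) = 1.94 rad/s and ζ = σ/ω_n = 0.150.
%OS = 100·exp(−πζ/√(1−ζ²)) = 62.1%.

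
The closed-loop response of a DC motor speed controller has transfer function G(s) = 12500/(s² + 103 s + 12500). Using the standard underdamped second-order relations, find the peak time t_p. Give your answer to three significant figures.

ω_n = √12500 = 112 rad/s; ζ = 103/(2·112) = 0.461.
ω_d = 112·√(1 − 0.461²) = 99.2 rad/s. Then t_p = π/ω_d = 0.0317 s.

t_p ≈ 0.0317 s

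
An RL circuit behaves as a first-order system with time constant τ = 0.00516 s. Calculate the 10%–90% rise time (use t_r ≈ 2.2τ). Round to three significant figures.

t_r ≈ 0.0114 s

t_r ≈ 2.2τ = 0.0114 s.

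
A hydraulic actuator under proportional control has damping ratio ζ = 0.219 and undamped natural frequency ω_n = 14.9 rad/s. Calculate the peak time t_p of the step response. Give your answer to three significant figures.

The damped frequency is ω_d = ω_n√(1−ζ²) = 14.9·√(1−0.0480) = 14.5 rad/s.
Peak time t_p = π/ω_d = π/14.5 = 0.216 s.

t_p ≈ 0.216 s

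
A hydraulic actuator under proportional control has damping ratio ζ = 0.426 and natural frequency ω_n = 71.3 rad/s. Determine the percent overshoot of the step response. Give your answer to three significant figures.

%OS ≈ 22.8%

For an underdamped second-order system, %OS = 100·exp(−πζ/√(1−ζ²)).
πζ/√(1−ζ²) = π·0.426/√(1−0.181) = 1.479, so %OS = 100·e^(−1.479) = 22.8%.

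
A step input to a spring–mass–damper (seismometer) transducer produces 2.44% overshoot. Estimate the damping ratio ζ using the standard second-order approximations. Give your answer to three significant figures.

From %OS = 100·exp(−πζ/√(1−ζ²)), invert to get ζ = −ln(OS)/√(π² + ln²(OS)) with OS = 0.0244.
−ln 0.0244 = 3.713, so ζ = 3.713/√(π² + 13.79) = 0.763.

ζ ≈ 0.763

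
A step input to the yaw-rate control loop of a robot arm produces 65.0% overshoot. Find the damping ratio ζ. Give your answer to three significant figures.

ζ = −ln(OS)/√(π² + (ln OS)²). With OS = 0.650, ln OS = −0.4308 and ζ = 0.4308/3.171 = 0.136.

ζ ≈ 0.136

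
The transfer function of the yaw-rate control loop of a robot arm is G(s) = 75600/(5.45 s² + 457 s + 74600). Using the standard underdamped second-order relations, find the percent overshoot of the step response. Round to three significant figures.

%OS ≈ 29.9%

Dividing through by 5.45: denominator becomes s² + 83.85 s + 13690.
So ω_n = √13690 = 117 rad/s and ζ = 83.85/(2·117) = 0.358.
%OS = 100 e^{−πζ/√(1−ζ²)} with ζ = 0.358 gives 29.9%.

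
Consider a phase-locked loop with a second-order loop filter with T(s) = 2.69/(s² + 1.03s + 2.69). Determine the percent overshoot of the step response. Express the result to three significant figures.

%OS ≈ 35.4%

ω_n = √2.69 = 1.64 rad/s; ζ = 1.03/(2·1.64) = 0.314.
%OS = 100 e^{−πζ/√(1−ζ²)} with ζ = 0.314 gives 35.4%.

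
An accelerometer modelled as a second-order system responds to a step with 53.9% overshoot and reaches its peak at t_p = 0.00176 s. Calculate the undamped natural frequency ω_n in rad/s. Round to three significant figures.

ζ from %OS: ζ = |ln 0.539|/√(π²+ln²0.539) = 0.193.
t_p = π/ω_d ⇒ ω_d = 1780 rad/s; then ω_n = ω_d/√(1−ζ²) = 1820 rad/s.

ω_n ≈ 1820 rad/s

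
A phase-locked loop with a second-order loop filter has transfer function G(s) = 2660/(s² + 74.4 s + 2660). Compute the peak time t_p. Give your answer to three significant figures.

t_p ≈ 0.0879 s

Matching coefficients with s² + 2ζω_n s + ω_n² gives ω_n² = 2660 ⇒ ω_n = 51.6 rad/s, and ζ = 74.4/(2ω_n) = 0.721.
The damped frequency ω_d = ω_n√(1−ζ²) = 35.7 rad/s. Then t_p = π/ω_d = 0.0879 s.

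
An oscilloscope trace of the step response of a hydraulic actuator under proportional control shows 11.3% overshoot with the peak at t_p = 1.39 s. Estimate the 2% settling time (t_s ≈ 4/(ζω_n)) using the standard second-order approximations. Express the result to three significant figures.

The overshoot fixes ζ = −ln(OS)/√(π²+ln²(OS)) = 0.570.
t_p = π/ω_d ⇒ ω_d = 2.26 rad/s; then ω_n = ω_d/√(1−ζ²) = 2.75 rad/s.
t_s ≈ 4/(ζω_n) = 4/(0.570·2.75) = 2.55 s.

t_s ≈ 2.55 s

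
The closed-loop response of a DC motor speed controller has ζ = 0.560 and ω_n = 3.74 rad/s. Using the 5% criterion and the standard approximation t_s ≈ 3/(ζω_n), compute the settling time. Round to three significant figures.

t_s ≈ 1.43 s

t_s ≈ 3/(ζω_n) = 3/(0.560 × 3.74) = 1.43 s.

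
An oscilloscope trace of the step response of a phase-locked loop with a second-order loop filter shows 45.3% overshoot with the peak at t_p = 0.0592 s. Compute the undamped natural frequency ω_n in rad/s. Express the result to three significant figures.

The overshoot fixes ζ = −ln(OS)/√(π²+ln²(OS)) = 0.244.
From t_p = π/ω_d, ω_d = π/0.0592 = 53.1 rad/s, so ω_n = ω_d/√(1−ζ²) = 54.7 rad/s.

ω_n ≈ 54.7 rad/s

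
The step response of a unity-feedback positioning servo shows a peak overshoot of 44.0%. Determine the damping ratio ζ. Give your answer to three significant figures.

ζ ≈ 0.253

ζ = −ln(OS)/√(π² + (ln OS)²). With OS = 0.440, ln OS = −0.8210 and ζ = 0.8210/3.247 = 0.253.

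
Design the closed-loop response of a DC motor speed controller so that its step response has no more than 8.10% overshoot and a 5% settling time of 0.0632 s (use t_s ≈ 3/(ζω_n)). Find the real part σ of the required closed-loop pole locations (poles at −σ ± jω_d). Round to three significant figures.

σ ≈ 47.5

The settling-time spec alone fixes σ = ζω_n = 3/t_s = 3/0.0632 = 47.5.
(Overshoot then fixes ζ = 0.625 and hence ω_d = σ·√(1−ζ²)/ζ = 59.3 rad/s.)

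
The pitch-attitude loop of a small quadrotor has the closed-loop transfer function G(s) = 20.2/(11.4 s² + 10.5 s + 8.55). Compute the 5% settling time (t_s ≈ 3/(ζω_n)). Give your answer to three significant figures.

Dividing through by 11.4: denominator becomes s² + 0.9211 s + 0.7500.
So ω_n = √0.7500 = 0.866 rad/s and ζ = 0.9211/(2·0.866) = 0.532.
t_s ≈ 3/(ζω_n) = 6.51 s.

t_s ≈ 6.51 s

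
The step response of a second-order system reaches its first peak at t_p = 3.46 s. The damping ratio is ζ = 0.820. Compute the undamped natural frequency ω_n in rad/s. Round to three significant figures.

ω_n ≈ 1.59 rad/s

Peak time t_p = π/ω_d, so ω_d = π/t_p = π/3.46 = 0.908 rad/s.
ω_n = ω_d/√(1−ζ²) = 0.908/√0.328 = 1.59 rad/s.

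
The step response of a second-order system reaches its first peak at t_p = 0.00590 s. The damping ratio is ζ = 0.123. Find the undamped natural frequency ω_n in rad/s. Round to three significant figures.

ω_n ≈ 537 rad/s

Peak time t_p = π/ω_d, so ω_d = π/t_p = π/0.00590 = 532 rad/s.
ω_n = ω_d/√(1−ζ²) = 532/√0.985 = 537 rad/s.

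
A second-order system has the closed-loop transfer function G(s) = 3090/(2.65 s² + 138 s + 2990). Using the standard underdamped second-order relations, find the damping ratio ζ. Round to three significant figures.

Dividing through by 2.65: denominator becomes s² + 52.08 s + 1128.
So ω_n = √1128 = 33.6 rad/s and ζ = 52.08/(2·33.6) = 0.775.

ζ ≈ 0.775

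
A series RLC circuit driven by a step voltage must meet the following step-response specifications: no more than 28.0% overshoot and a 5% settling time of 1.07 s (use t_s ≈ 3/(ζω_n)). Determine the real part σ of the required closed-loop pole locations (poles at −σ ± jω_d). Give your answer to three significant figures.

The settling-time spec alone fixes σ = ζω_n = 3/t_s = 3/1.07 = 2.80.
(Overshoot then fixes ζ = 0.376 and hence ω_d = σ·√(1−ζ²)/ζ = 6.92 rad/s.)

σ ≈ 2.80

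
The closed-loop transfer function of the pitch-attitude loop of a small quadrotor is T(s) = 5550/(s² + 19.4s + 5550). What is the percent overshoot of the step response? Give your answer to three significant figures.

%OS ≈ 66.2%

Comparing the denominator to s² + 2ζω_n s + ω_n²: ω_n = √5550 = 74.5 rad/s, and 2ζω_n = 19.4 so ζ = 19.4/(2·74.5) = 0.130.
%OS = 100 e^{−πζ/√(1−ζ²)} with ζ = 0.130 gives 66.2%.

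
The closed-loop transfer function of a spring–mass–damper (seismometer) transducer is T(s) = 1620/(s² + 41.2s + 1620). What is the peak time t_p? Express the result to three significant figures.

ω_n = √1620 = 40.2 rad/s; ζ = 41.2/(2·40.2) = 0.512.
The damped frequency ω_d = ω_n√(1−ζ²) = 34.6 rad/s. Then t_p = π/ω_d = 0.0909 s.

t_p ≈ 0.0909 s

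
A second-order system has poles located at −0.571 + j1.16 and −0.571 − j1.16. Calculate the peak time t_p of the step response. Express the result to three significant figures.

t_p ≈ 2.71 s

t_p = π/ω_d with ω_d = 1.16 (the imaginary part), so t_p = 2.71 s.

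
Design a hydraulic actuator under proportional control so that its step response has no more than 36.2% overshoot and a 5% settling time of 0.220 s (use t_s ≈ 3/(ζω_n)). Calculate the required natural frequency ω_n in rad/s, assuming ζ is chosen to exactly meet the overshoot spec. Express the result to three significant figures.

ζ = −ln(OS)/√(π² + (ln OS)²). With OS = 0.362, ln OS = −1.016 and ζ = 1.016/3.302 = 0.308.
From t_s ≈ 3/(ζω_n): ω_n = 3/(ζ·t_s) = 3/(0.308·0.220) = 44.3 rad/s.

ω_n ≈ 44.3 rad/s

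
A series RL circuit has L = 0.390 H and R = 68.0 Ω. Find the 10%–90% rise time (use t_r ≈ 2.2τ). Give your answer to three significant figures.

τ = L/R = 0.390/68.0 = 0.00574 s.
t_r ≈ 2.2τ = 0.0126 s.

t_r ≈ 0.0126 s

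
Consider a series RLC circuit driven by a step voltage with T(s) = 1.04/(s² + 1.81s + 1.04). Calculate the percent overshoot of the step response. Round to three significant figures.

Matching coefficients with s² + 2ζω_n s + ω_n² gives ω_n² = 1.04 ⇒ ω_n = 1.02 rad/s, and ζ = 1.81/(2ω_n) = 0.887.
%OS = 100·exp(−πζ/√(1−ζ²)) = 0.236%.

%OS ≈ 0.236%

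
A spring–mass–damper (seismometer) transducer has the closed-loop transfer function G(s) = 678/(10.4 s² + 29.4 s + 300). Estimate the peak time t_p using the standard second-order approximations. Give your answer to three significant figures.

t_p ≈ 0.606 s

Dividing through by 10.4: denominator becomes s² + 2.827 s + 28.85.
So ω_n = √28.85 = 5.37 rad/s and ζ = 2.827/(2·5.37) = 0.263.
The damped frequency ω_d = ω_n√(1−ζ²) = 5.18 rad/s. t_p = π/ω_d = 0.606 s.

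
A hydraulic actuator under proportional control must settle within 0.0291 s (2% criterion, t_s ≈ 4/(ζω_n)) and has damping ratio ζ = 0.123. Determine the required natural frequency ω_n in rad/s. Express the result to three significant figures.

ω_n ≈ 1120 rad/s

Rearranging t_s ≈ 4/(ζω_n) gives ω_n = 4/(ζ·t_s) = 4/(0.123 × 0.0291) = 1120 rad/s.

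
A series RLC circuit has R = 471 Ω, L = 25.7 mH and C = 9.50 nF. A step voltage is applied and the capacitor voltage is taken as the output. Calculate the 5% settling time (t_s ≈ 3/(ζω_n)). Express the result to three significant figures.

t_s ≈ 0.000327 s

For a series RLC circuit (capacitor voltage as output), ω_n = 1/√(LC) = 1/√(25.7 mH · 9.50 nF) = 64000 rad/s.
ζ = (R/2)·√(C/L) = (471/2)·√(9.50 nF/25.7 mH) = 0.143.
t_s ≈ 3/(ζω_n) = 0.000327 s.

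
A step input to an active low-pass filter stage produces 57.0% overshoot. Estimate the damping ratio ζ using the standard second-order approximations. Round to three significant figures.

From %OS = 100·exp(−πζ/√(1−ζ²)), invert to get ζ = −ln(OS)/√(π² + ln²(OS)) with OS = 0.570.
−ln 0.570 = 0.5621, so ζ = 0.5621/√(π² + 0.3160) = 0.176.

ζ ≈ 0.176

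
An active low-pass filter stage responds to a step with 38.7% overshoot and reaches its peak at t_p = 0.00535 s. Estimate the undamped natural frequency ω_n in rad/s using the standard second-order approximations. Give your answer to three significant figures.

ω_n ≈ 613 rad/s

ζ from %OS: ζ = |ln 0.387|/√(π²+ln²0.387) = 0.289.
t_p = π/ω_d ⇒ ω_d = 587 rad/s; then ω_n = ω_d/√(1−ζ²) = 613 rad/s.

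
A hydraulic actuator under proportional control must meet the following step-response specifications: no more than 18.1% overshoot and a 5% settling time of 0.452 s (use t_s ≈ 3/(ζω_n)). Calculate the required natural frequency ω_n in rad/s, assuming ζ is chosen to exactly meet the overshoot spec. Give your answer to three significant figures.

ω_n ≈ 13.9 rad/s

ζ = −ln(OS)/√(π² + (ln OS)²). With OS = 0.181, ln OS = −1.709 and ζ = 1.709/3.576 = 0.478.
Then ω_n = 3/(ζ t_s) = 3/(0.478 × 0.452) = 13.9 rad/s.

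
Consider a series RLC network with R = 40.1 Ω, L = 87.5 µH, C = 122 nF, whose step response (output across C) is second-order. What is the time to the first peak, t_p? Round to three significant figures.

For a series RLC circuit (capacitor voltage as output), ω_n = 1/√(LC) = 1/√(87.5 µH · 122 nF) = 306000 rad/s.
ζ = (R/2)·√(C/L) = (40.1/2)·√(122 nF/87.5 µH) = 0.749.
The damped frequency ω_d = ω_n√(1−ζ²) = 203000 rad/s. t_p = π/ω_d = 0.0000155 s.

t_p ≈ 0.0000155 s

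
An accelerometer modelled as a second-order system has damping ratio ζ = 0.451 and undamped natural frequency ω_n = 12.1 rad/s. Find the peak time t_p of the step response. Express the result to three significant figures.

The damped frequency is ω_d = ω_n√(1−ζ²) = 12.1·√(1−0.203) = 10.8 rad/s.
Peak time t_p = π/ω_d = π/10.8 = 0.291 s.

t_p ≈ 0.291 s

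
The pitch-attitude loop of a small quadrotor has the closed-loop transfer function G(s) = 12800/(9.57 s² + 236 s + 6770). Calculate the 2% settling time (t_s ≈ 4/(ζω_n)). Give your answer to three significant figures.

Dividing through by 9.57: denominator becomes s² + 24.66 s + 707.4.
So ω_n = √707.4 = 26.6 rad/s and ζ = 24.66/(2·26.6) = 0.464.
t_s ≈ 4/(ζω_n) = 0.324 s.

t_s ≈ 0.324 s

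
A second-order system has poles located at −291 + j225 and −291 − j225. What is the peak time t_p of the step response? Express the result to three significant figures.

t_p ≈ 0.0140 s

t_p = π/ω_d with ω_d = 225 (the imaginary part), so t_p = 0.0140 s.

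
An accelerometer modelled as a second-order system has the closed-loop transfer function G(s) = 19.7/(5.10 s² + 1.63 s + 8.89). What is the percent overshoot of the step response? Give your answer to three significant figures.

%OS ≈ 68.2%

Dividing through by 5.10: denominator becomes s² + 0.3196 s + 1.743.
So ω_n = √1.743 = 1.32 rad/s and ζ = 0.3196/(2·1.32) = 0.121.
%OS = 100 e^{−πζ/√(1−ζ²)} with ζ = 0.121 gives 68.2%.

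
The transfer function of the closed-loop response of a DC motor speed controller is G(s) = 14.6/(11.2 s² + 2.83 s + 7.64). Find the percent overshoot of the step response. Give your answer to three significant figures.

%OS ≈ 61.5%

Dividing through by 11.2: denominator becomes s² + 0.2527 s + 0.6821.
So ω_n = √0.6821 = 0.826 rad/s and ζ = 0.2527/(2·0.826) = 0.153.
%OS = 100·exp(−πζ/√(1−ζ²)) = 61.5%.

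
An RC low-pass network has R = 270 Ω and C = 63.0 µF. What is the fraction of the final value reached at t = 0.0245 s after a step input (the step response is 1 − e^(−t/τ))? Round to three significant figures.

y/y_∞ ≈ 0.763

τ = RC = 270 × 63.0 µF = 0.0170 s.
y(t)/y_∞ = 1 − e^(−t/τ) = 1 − e^(−0.0245/0.0170) = 1 − e^(−1.44) = 0.763.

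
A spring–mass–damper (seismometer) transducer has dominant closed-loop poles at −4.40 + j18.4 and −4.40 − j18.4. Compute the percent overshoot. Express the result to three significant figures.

With σ = 4.40, ω_d = 18.4: ω_n = √(σ²+ω_d²) = 18.9 rad/s, ζ = σ/ω_n = 0.233.
Overshoot: exp(−π·0.233/√(1−0.233²)) = 0.472, i.e. 47.2%.

%OS ≈ 47.2%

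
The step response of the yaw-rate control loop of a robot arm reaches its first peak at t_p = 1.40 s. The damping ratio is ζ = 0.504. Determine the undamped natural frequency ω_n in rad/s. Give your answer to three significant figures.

ω_n ≈ 2.60 rad/s

Peak time t_p = π/ω_d, so ω_d = π/t_p = π/1.40 = 2.24 rad/s.
ω_n = ω_d/√(1−ζ²) = 2.24/√0.746 = 2.60 rad/s.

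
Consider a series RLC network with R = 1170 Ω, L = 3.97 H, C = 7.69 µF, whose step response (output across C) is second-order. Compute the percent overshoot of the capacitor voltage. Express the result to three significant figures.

%OS ≈ 1.22%

For a series RLC circuit (capacitor voltage as output), ω_n = 1/√(LC) = 1/√(3.97 H · 7.69 µF) = 181 rad/s.
ζ = (R/2)·√(C/L) = (1170/2)·√(7.69 µF/3.97 H) = 0.814.
%OS = 100·exp(−πζ/√(1−ζ²)) = 1.22%.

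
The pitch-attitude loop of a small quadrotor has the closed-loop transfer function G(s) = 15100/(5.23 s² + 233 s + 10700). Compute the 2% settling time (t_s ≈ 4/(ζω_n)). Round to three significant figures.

t_s ≈ 0.180 s

Dividing through by 5.23: denominator becomes s² + 44.55 s + 2046.
So ω_n = √2046 = 45.2 rad/s and ζ = 44.55/(2·45.2) = 0.492.
t_s ≈ 4/(ζω_n) = 0.180 s.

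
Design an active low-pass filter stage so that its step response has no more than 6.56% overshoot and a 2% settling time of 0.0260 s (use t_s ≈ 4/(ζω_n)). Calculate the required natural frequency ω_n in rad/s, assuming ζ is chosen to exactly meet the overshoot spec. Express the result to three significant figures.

ω_n ≈ 235 rad/s

From %OS = 100·exp(−πζ/√(1−ζ²)), invert to get ζ = −ln(OS)/√(π² + ln²(OS)) with OS = 0.0656.
−ln 0.0656 = 2.724, so ζ = 2.724/√(π² + 7.421) = 0.655.
From t_s ≈ 4/(ζω_n): ω_n = 4/(ζ·t_s) = 4/(0.655·0.0260) = 235 rad/s.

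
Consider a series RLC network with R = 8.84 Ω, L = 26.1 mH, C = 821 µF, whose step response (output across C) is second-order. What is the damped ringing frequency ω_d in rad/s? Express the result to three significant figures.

For a series RLC circuit (capacitor voltage as output), ω_n = 1/√(LC) = 1/√(26.1 mH · 821 µF) = 216 rad/s.
ζ = (R/2)·√(C/L) = (8.84/2)·√(821 µF/26.1 mH) = 0.784.
ω_d = ω_n√(1−ζ²) = 134 rad/s.

ω_d ≈ 134 rad/s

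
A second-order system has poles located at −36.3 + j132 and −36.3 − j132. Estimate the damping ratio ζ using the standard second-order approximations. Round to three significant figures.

With σ = 36.3, ω_d = 132: ω_n = √(σ²+ω_d²) = 137 rad/s, ζ = σ/ω_n = 0.265.

ζ ≈ 0.265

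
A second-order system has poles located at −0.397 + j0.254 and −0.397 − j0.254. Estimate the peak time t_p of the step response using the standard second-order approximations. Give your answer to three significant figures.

t_p ≈ 12.4 s

t_p = π/ω_d with ω_d = 0.254 (the imaginary part), so t_p = 12.4 s.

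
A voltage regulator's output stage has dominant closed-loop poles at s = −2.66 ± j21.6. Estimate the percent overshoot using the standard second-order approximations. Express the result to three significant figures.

The poles are at −σ ± jω_d with σ = 2.66 and ω_d = 21.6, so ω_n = √(σ²+ω_d²) = 21.8 rad/s and ζ = σ/ω_n = 0.122.
%OS = 100·exp(−πζ/√(1−ζ²)) = 67.9%.

%OS ≈ 67.9%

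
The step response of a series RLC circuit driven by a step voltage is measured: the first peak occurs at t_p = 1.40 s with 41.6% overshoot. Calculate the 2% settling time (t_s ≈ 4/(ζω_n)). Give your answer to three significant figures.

t_s ≈ 6.38 s

ζ from %OS: ζ = |ln 0.416|/√(π²+ln²0.416) = 0.269.
t_p = π/ω_d ⇒ ω_d = 2.24 rad/s; then ω_n = ω_d/√(1−ζ²) = 2.33 rad/s.
t_s ≈ 4/(ζω_n) = 4/(0.269·2.33) = 6.38 s.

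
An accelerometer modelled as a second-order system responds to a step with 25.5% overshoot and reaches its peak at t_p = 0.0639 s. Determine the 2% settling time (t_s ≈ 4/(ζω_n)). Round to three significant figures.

The overshoot fixes ζ = −ln(OS)/√(π²+ln²(OS)) = 0.399.
t_p = π/ω_d ⇒ ω_d = 49.2 rad/s; then ω_n = ω_d/√(1−ζ²) = 53.6 rad/s.
t_s ≈ 4/(ζω_n) = 4/(0.399·53.6) = 0.187 s.

t_s ≈ 0.187 s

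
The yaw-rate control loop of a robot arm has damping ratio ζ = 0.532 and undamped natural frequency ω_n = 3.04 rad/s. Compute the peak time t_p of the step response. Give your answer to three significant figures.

The damped frequency is ω_d = ω_n√(1−ζ²) = 3.04·√(1−0.283) = 2.57 rad/s.
Peak time t_p = π/ω_d = π/2.57 = 1.22 s.

t_p ≈ 1.22 s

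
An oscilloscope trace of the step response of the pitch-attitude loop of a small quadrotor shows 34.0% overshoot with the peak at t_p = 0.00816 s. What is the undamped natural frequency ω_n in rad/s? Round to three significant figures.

ω_n ≈ 407 rad/s

ζ from %OS: ζ = |ln 0.340|/√(π²+ln²0.340) = 0.325.
t_p = π/ω_d ⇒ ω_d = 385 rad/s; then ω_n = ω_d/√(1−ζ²) = 407 rad/s.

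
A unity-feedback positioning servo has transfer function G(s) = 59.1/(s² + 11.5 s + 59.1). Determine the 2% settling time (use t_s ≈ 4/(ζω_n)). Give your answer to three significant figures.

Matching coefficients with s² + 2ζω_n s + ω_n² gives ω_n² = 59.1 ⇒ ω_n = 7.69 rad/s, and ζ = 11.5/(2ω_n) = 0.748.
t_s ≈ 4/(ζω_n) = 4/(0.748·7.69) = 0.696 s.

t_s ≈ 0.696 s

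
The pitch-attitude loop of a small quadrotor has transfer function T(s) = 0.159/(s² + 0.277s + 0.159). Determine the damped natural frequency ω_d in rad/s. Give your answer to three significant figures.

Comparing the denominator to s² + 2ζω_n s + ω_n²: ω_n = √0.159 = 0.399 rad/s, and 2ζω_n = 0.277 so ζ = 0.277/(2·0.399) = 0.347.
ω_d = 0.399·√(1 − 0.347²) = 0.374 rad/s.

ω_d ≈ 0.374 rad/s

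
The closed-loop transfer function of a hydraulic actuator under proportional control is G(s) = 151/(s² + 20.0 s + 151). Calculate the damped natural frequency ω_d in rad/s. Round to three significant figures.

ω_n = √151 = 12.3 rad/s; ζ = 20.0/(2·12.3) = 0.814.
The damped frequency ω_d = ω_n√(1−ζ²) = 7.14 rad/s.

ω_d ≈ 7.14 rad/s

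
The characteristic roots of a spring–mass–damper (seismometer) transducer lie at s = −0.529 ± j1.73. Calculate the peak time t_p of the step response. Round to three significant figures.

t_p ≈ 1.82 s

t_p = π/ω_d with ω_d = 1.73 (the imaginary part), so t_p = 1.82 s.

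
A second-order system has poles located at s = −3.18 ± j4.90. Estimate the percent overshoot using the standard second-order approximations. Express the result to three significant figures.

%OS ≈ 13.0%

The poles are at −σ ± jω_d with σ = 3.18 and ω_d = 4.90, so ω_n = √(σ²+ω_d²) = 5.84 rad/s and ζ = σ/ω_n = 0.544.
Overshoot: exp(−π·0.544/√(1−0.544²)) = 0.130, i.e. 13.0%.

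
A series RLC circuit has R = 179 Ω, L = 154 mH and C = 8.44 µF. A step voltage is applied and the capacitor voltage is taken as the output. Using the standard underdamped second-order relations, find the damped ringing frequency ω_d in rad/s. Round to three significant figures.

For a series RLC circuit (capacitor voltage as output), ω_n = 1/√(LC) = 1/√(154 mH · 8.44 µF) = 877 rad/s.
ζ = (R/2)·√(C/L) = (179/2)·√(8.44 µF/154 mH) = 0.663.
ω_d = ω_n√(1−ζ²) = 657 rad/s.

ω_d ≈ 657 rad/s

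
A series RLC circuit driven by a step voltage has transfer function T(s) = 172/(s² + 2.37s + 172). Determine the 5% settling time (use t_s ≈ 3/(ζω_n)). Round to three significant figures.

t_s ≈ 2.53 s

ω_n = √172 = 13.1 rad/s; ζ = 2.37/(2·13.1) = 0.0904.
t_s ≈ 3/(ζω_n) = 3/(0.0904·13.1) = 2.53 s.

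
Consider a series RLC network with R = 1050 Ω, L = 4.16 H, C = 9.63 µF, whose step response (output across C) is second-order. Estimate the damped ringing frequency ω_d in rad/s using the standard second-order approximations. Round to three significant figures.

For a series RLC circuit (capacitor voltage as output), ω_n = 1/√(LC) = 1/√(4.16 H · 9.63 µF) = 158 rad/s.
ζ = (R/2)·√(C/L) = (1050/2)·√(9.63 µF/4.16 H) = 0.799.
ω_d = 158·√(1 − 0.799²) = 95.1 rad/s.

ω_d ≈ 95.1 rad/s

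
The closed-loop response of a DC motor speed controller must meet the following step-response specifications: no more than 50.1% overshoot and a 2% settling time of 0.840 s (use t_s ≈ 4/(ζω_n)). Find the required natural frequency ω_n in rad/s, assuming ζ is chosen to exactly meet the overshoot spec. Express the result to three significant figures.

ω_n ≈ 22.2 rad/s

ζ = −ln(OS)/√(π² + (ln OS)²). With OS = 0.501, ln OS = −0.6911 and ζ = 0.6911/3.217 = 0.215.
Then ω_n = 4/(ζ t_s) = 4/(0.215 × 0.840) = 22.2 rad/s.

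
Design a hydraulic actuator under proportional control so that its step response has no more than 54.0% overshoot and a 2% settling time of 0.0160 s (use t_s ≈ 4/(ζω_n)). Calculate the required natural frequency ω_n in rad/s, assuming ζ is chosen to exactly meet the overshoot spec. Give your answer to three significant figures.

Inverting the overshoot relation: ζ = |ln 0.540|/√(π² + ln²0.540) = 0.192.
Then ω_n = 4/(ζ t_s) = 4/(0.192 × 0.0160) = 1300 rad/s.

ω_n ≈ 1300 rad/s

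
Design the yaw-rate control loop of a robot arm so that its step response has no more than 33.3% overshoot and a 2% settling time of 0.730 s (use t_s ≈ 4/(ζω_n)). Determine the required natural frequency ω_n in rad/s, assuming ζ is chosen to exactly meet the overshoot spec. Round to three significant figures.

ω_n ≈ 16.6 rad/s

Inverting the overshoot relation: ζ = |ln 0.333|/√(π² + ln²0.333) = 0.330.
Then ω_n = 4/(ζ t_s) = 4/(0.330 × 0.730) = 16.6 rad/s.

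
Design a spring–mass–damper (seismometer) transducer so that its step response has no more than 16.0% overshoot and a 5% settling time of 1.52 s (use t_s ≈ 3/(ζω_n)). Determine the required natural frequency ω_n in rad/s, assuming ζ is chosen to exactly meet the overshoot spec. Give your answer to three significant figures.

ω_n ≈ 3.92 rad/s

ζ = −ln(OS)/√(π² + (ln OS)²). With OS = 0.160, ln OS = −1.833 and ζ = 1.833/3.637 = 0.504.
Then ω_n = 3/(ζ t_s) = 3/(0.504 × 1.52) = 3.92 rad/s.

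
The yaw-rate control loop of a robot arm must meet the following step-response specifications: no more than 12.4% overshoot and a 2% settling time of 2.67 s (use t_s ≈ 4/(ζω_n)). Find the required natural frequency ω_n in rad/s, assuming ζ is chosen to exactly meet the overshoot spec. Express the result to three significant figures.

ω_n ≈ 2.71 rad/s

From %OS = 100·exp(−πζ/√(1−ζ²)), invert to get ζ = −ln(OS)/√(π² + ln²(OS)) with OS = 0.124.
−ln 0.124 = 2.087, so ζ = 2.087/√(π² + 4.358) = 0.553.
From t_s ≈ 4/(ζω_n): ω_n = 4/(ζ·t_s) = 4/(0.553·2.67) = 2.71 rad/s.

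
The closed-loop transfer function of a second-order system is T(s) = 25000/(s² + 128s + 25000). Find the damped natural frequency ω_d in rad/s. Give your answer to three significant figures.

ω_d ≈ 145 rad/s

ω_n = √25000 = 158 rad/s; ζ = 128/(2·158) = 0.405.
The damped frequency ω_d = ω_n√(1−ζ²) = 145 rad/s.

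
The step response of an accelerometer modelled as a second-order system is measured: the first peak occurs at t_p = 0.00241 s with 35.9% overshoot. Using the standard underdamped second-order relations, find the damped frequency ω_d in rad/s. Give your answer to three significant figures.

ω_d ≈ 1300 rad/s

t_p = π/ω_d, so ω_d = π/0.00241 = 1300 rad/s.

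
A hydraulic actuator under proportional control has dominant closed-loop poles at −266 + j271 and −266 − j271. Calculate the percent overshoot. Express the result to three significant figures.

%OS ≈ 4.58%

With σ = 266, ω_d = 271: ω_n = √(σ²+ω_d²) = 380 rad/s, ζ = σ/ω_n = 0.700.
%OS = 100·exp(−πζ/√(1−ζ²)) = 4.58%.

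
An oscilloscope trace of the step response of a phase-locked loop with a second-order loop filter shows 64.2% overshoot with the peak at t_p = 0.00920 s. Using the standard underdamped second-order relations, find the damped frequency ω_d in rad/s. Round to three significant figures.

ω_d ≈ 341 rad/s

t_p = π/ω_d, so ω_d = π/0.00920 = 341 rad/s.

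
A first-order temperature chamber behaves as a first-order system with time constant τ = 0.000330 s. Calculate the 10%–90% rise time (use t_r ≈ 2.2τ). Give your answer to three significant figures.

t_r ≈ 0.000726 s

t_r ≈ 2.2τ = 0.000726 s.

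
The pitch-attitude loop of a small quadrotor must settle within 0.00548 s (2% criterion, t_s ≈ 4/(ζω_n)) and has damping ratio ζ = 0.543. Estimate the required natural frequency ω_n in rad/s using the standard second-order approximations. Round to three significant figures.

Rearranging t_s ≈ 4/(ζω_n) gives ω_n = 4/(ζ·t_s) = 4/(0.543 × 0.00548) = 1340 rad/s.

ω_n ≈ 1340 rad/s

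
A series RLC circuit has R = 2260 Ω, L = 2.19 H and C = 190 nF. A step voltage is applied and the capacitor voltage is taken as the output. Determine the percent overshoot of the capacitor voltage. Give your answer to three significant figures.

For a series RLC circuit (capacitor voltage as output), ω_n = 1/√(LC) = 1/√(2.19 H · 190 nF) = 1550 rad/s.
ζ = (R/2)·√(C/L) = (2260/2)·√(190 nF/2.19 H) = 0.333.
%OS = 100 e^{−πζ/√(1−ζ²)} with ζ = 0.333 gives 33.0%.

%OS ≈ 33.0%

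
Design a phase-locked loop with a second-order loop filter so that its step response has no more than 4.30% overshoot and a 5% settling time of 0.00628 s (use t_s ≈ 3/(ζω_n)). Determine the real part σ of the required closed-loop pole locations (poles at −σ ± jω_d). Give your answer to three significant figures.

σ ≈ 478

The settling-time spec alone fixes σ = ζω_n = 3/t_s = 3/0.00628 = 478.
(Overshoot then fixes ζ = 0.708 and hence ω_d = σ·√(1−ζ²)/ζ = 477 rad/s.)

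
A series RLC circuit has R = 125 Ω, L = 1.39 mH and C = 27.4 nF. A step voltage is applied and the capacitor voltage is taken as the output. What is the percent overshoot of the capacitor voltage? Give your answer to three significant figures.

For a series RLC circuit (capacitor voltage as output), ω_n = 1/√(LC) = 1/√(1.39 mH · 27.4 nF) = 162000 rad/s.
ζ = (R/2)·√(C/L) = (125/2)·√(27.4 nF/1.39 mH) = 0.277.
%OS = 100 e^{−πζ/√(1−ζ²)} with ζ = 0.277 gives 40.4%.

%OS ≈ 40.4%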